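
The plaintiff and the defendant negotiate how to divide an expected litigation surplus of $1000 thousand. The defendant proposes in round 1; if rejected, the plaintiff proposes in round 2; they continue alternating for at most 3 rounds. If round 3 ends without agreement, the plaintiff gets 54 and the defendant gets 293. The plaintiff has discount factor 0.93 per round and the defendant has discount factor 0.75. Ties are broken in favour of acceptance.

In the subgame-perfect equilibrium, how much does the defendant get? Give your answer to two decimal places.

Work backward from the last round.
Round 3 (the defendant proposes): the plaintiff gets 54 if talks fail, so the defendant offers 54 and keeps 946.
Round 2 (the plaintiff proposes): the defendant can get 946 next round, worth 0.75 × 946 = 709.5 now; the plaintiff offers that and keeps 290.5.
Round 1 (the defendant proposes): the plaintiff can get 290.5 next round, worth 0.93 × 290.5 = 270.165 now; the defendant offers that and keeps 729.835.

729.84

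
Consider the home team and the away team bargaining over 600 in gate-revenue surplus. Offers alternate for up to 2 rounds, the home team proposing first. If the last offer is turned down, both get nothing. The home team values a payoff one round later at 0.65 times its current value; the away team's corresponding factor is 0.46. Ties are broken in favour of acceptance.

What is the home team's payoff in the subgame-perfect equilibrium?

Round 2 (the away team proposes): the home team will accept anything ≥ 0, so the away team offers 0 and keeps 600.
Round 1 (the home team proposes): the away team can get 600 next round, worth 0.46 × 600 = 276 now. The home team offers 276 and keeps 600 − 276 = 324.

324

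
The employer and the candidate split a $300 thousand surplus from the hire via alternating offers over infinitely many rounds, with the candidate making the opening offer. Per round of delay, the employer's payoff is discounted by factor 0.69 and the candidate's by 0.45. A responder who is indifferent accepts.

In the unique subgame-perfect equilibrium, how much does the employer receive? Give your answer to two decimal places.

When the candidate proposes, the employer accepts any offer worth at least 0.69 times what the employer would get by proposing next round; and vice versa.
This gives x = 300 − 0.69y and y = 300 − 0.45x, where x and y are each side's share when it proposes.
Hence (1 − 0.69·0.45)x = 300(1 − 0.69), i.e. 0.6895·x = 93.
x ≈ 134.8803; the employer's share is 300 − x ≈ 165.1197.

165.12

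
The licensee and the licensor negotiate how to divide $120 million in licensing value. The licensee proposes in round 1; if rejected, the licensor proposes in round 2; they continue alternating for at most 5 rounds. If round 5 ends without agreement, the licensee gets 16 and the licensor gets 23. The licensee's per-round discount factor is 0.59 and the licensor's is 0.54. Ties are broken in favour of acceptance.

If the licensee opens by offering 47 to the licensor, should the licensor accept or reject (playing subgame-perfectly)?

Round 5 (the licensee proposes): the licensor gets 23 if talks fail, so the licensee offers 23 and keeps 97.
Round 4 (the licensor proposes): the licensee can get 97 next round, worth 0.59 × 97 = 57.23 now; the licensor offers that and keeps 62.77.
Round 3 (the licensee proposes): the licensor can get 62.77 next round, worth 0.54 × 62.77 = 33.8958 now; the licensee offers that and keeps 86.1042.
Round 2 (the licensor proposes): the licensee can get 86.1042 next round, worth 0.59 × 86.1042 = 50.801478 now, so the licensor offers 50.801478, keeping 69.198522.
So by rejecting in round 1, the licensor gets 69.198522 next round, worth 0.54 × 69.198522 = 37.36720188 now.
Offer 47 ≥ 37.36720188, so the licensor accepts.

Accept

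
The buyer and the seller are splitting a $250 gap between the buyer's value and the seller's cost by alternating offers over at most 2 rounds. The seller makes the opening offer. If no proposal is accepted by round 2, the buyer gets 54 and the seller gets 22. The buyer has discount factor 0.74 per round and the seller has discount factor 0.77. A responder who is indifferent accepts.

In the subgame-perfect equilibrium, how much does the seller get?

Round 2 (the buyer proposes): the seller gets 22 if talks fail, so the buyer offers 22 and keeps 228.
Round 1 (the seller proposes): the buyer can get 228 next round, worth 0.74 × 228 = 168.72 now. The seller offers 168.72 and keeps 250 − 168.72 = 81.28.

81.28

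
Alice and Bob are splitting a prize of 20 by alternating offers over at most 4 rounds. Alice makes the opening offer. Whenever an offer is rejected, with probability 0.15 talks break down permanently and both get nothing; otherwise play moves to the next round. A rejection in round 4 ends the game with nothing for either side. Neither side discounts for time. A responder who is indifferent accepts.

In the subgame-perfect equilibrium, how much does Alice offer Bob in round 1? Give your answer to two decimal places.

Round 4 (Bob proposes): Alice will accept anything ≥ 0, so Bob offers 0 and keeps 20.
Round 3 (Alice proposes): rejecting gives Bob an expected 0.85 × 20 = 17. Alice offers 17 and keeps 20 − 17 = 3.
Round 2 (Bob proposes): rejecting gives Alice an expected 0.85 × 3 = 2.55; Bob offers that and keeps 17.45.
Round 1 (Alice proposes): rejecting gives Bob an expected 0.85 × 17.45 = 14.8325. Alice offers 14.8325 and keeps 20 − 14.8325 = 5.1675.

14.83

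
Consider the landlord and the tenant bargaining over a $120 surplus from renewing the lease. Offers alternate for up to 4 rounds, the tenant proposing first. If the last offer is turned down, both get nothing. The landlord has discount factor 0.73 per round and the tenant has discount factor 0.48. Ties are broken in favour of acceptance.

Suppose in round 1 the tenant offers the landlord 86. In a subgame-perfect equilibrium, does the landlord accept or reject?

Accept

Round 4 (the landlord proposes): the tenant will accept anything ≥ 0, so the landlord offers 0 and keeps 120.
Round 3 (the tenant proposes): the landlord can get 120 next round, worth 0.73 × 120 = 87.6 now. The tenant offers 87.6 and keeps 120 − 87.6 = 32.4.
Round 2 (the landlord proposes): the tenant can get 32.4 next round, worth 0.48 × 32.4 = 15.552 now. The landlord offers 15.552 and keeps 120 − 15.552 = 104.448.
So by rejecting in round 1, the landlord gets 104.448 next round, worth 0.73 × 104.448 = 76.24704 now.
Offer 86 ≥ 76.24704, so the landlord accepts.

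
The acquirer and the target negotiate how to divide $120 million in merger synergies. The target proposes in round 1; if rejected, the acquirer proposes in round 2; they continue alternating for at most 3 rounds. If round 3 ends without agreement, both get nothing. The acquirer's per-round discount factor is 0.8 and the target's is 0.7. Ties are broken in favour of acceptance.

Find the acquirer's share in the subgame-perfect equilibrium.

Round 3 (the target proposes): the acquirer will accept anything ≥ 0, so the target offers 0 and keeps 120.
Round 2 (the acquirer proposes): the target can get 120 next round, worth 0.7 × 120 = 84 now. The acquirer offers 84 and keeps 120 − 84 = 36.
Round 1 (the target proposes): the acquirer can get 36 next round, worth 0.8 × 36 = 28.8 now; the target offers that and keeps 91.2.

28.8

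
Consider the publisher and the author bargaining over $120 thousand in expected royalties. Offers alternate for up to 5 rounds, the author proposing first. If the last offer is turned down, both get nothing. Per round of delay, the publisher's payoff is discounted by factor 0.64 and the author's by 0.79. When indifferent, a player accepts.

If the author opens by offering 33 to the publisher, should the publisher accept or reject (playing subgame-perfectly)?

Accept

Round 5 (the author proposes): rejection yields 0 for the publisher; the author offers 0 and keeps 120.
Round 4 (the publisher proposes): the author can get 120 next round, worth 0.79 × 120 = 94.8 now, so the publisher offers 94.8, keeping 25.2.
Round 3 (the author proposes): the publisher can get 25.2 next round, worth 0.64 × 25.2 = 16.128 now; the author offers that and keeps 103.872.
Round 2 (the publisher proposes): the author can get 103.872 next round, worth 0.79 × 103.872 = 82.05888 now, so the publisher offers 82.05888, keeping 37.94112.
So by rejecting in round 1, the publisher gets 37.94112 next round, worth 0.64 × 37.94112 = 24.2823168 now.
Offer 33 ≥ 24.2823168, so the publisher accepts.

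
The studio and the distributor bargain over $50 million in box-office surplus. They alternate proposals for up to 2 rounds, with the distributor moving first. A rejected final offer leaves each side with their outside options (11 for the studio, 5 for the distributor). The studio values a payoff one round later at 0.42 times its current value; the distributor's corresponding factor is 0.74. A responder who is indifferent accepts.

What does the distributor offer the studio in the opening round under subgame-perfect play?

Round 2 (the studio proposes): the distributor gets 5 if talks fail, so the studio offers 5 and keeps 45.
Round 1 (the distributor proposes): the studio can get 45 next round, worth 0.42 × 45 = 18.9 now, so the distributor offers 18.9, keeping 31.1.

18.9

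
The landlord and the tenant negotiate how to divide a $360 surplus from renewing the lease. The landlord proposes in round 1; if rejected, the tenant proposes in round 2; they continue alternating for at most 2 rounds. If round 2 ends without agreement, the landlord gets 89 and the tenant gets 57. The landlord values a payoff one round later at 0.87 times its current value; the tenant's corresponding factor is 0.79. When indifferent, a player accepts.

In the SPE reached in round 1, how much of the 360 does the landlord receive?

145.91

Work backward from the last round.
Round 2 (the tenant proposes): the landlord gets 89 if talks fail, so the tenant offers 89 and keeps 271.
Round 1 (the landlord proposes): the tenant can get 271 next round, worth 0.79 × 271 = 214.09 now, so the landlord offers 214.09, keeping 145.91.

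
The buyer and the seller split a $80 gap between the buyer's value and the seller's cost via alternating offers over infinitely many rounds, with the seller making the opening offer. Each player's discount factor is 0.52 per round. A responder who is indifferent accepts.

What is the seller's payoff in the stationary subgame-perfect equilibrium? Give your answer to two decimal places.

When the seller proposes, the buyer accepts any offer worth at least 0.52 times what the buyer would get by proposing next round; and vice versa.
This gives x = 80 − 0.52y and y = 80 − 0.52x, where x and y are each side's share when it proposes.
Hence (1 − 0.52·0.52)x = 80(1 − 0.52), i.e. 0.7296·x = 38.4.
x ≈ 52.6316; the buyer's share is 80 − x ≈ 27.3684.

52.63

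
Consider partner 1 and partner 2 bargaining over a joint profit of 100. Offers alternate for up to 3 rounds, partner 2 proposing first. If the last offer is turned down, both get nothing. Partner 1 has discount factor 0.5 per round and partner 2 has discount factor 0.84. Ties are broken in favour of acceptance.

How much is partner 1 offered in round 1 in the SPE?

8

Solve by backward induction from round 3.
Round 3 (partner 2 proposes): rejection yields 0 for partner 1; partner 2 offers 0 and keeps 100.
Round 2 (partner 1 proposes): partner 2 can get 100 next round, worth 0.84 × 100 = 84 now, so partner 1 offers 84, keeping 16.
Round 1 (partner 2 proposes): partner 1 can get 16 next round, worth 0.5 × 16 = 8 now; partner 2 offers that and keeps 92.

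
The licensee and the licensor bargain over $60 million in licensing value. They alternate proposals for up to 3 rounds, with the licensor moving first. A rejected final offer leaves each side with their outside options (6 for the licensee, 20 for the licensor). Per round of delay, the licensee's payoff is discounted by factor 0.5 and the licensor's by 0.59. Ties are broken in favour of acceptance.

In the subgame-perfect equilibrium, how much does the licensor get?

By backward induction:
Round 3 (the licensor proposes): the licensee gets 6 if talks fail, so the licensor offers 6 and keeps 54.
Round 2 (the licensee proposes): the licensor can get 54 next round, worth 0.59 × 54 = 31.86 now, so the licensee offers 31.86, keeping 28.14.
Round 1 (the licensor proposes): the licensee can get 28.14 next round, worth 0.5 × 28.14 = 14.07 now, so the licensor offers 14.07, keeping 45.93.

45.93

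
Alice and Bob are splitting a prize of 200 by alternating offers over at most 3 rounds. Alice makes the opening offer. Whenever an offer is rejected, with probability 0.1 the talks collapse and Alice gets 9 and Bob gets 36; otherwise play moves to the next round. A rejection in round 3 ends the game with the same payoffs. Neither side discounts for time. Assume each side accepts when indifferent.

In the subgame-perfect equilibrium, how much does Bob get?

Round 3 (Alice proposes): Bob gets 36 if talks fail, so Alice offers 36 and keeps 164.
Round 2 (Bob proposes): rejecting gives Alice an expected 0.9 × 164 + 0.1 × 9 = 148.5, so Bob offers 148.5, keeping 51.5.
Round 1 (Alice proposes): rejecting gives Bob an expected 0.9 × 51.5 + 0.1 × 36 = 49.95. Alice offers 49.95 and keeps 200 − 49.95 = 150.05.

49.95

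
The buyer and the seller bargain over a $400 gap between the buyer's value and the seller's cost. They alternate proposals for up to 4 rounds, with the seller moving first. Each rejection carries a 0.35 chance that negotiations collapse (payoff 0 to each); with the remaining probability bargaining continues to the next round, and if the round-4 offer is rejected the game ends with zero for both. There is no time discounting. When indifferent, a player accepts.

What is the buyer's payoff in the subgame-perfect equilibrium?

200.85

Round 4 (the buyer proposes): rejection yields 0 for the seller; the buyer offers 0 and keeps 400.
Round 3 (the seller proposes): rejecting gives the buyer an expected 0.65 × 400 = 260, so the seller offers 260, keeping 140.
Round 2 (the buyer proposes): rejecting gives the seller an expected 0.65 × 140 = 91; the buyer offers that and keeps 309.
Round 1 (the seller proposes): rejecting gives the buyer an expected 0.65 × 309 = 200.85, so the seller offers 200.85, keeping 199.15.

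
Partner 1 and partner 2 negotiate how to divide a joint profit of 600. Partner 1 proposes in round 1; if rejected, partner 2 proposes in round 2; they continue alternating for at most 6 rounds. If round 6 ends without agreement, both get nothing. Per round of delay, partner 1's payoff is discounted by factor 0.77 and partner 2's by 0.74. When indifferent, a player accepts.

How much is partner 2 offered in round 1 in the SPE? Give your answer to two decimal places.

By backward induction:
Round 6 (partner 2 proposes): rejection yields 0 for partner 1; partner 2 offers 0 and keeps 600.
Round 5 (partner 1 proposes): partner 2 can get 600 next round, worth 0.74 × 600 = 444 now. Partner 1 offers 444 and keeps 600 − 444 = 156.
Round 4 (partner 2 proposes): partner 1 can get 156 next round, worth 0.77 × 156 = 120.12 now. Partner 2 offers 120.12 and keeps 600 − 120.12 = 479.88.
Round 3 (partner 1 proposes): partner 2 can get 479.88 next round, worth 0.74 × 479.88 = 355.1112 now. Partner 1 offers 355.1112 and keeps 600 − 355.1112 = 244.8888.
Round 2 (partner 2 proposes): partner 1 can get 244.8888 next round, worth 0.77 × 244.8888 = 188.564376 now; partner 2 offers that and keeps 411.435624.
Round 1 (partner 1 proposes): partner 2 can get 411.435624 next round, worth 0.74 × 411.435624 = 304.46236176 now, so partner 1 offers 304.46236176, keeping 295.53763824.

304.46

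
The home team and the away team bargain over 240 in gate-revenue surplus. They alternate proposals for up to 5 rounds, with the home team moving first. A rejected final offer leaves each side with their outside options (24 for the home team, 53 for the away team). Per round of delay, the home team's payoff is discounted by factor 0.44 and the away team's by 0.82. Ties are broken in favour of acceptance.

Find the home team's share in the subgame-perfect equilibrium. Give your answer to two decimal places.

83.13

Round 5 (the home team proposes): the away team gets 53 if talks fail, so the home team offers 53 and keeps 187.
Round 4 (the away team proposes): the home team can get 187 next round, worth 0.44 × 187 = 82.28 now; the away team offers that and keeps 157.72.
Round 3 (the home team proposes): the away team can get 157.72 next round, worth 0.82 × 157.72 = 129.3304 now, so the home team offers 129.3304, keeping 110.6696.
Round 2 (the away team proposes): the home team can get 110.6696 next round, worth 0.44 × 110.6696 = 48.694624 now; the away team offers that and keeps 191.305376.
Round 1 (the home team proposes): the away team can get 191.305376 next round, worth 0.82 × 191.305376 = 156.87040832 now; the home team offers that and keeps 83.12959168.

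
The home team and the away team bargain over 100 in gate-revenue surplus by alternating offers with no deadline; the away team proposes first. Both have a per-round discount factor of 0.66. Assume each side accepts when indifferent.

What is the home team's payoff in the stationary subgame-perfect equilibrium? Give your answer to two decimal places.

When the away team proposes, the home team accepts any offer worth at least 0.66 times what the home team would get by proposing next round; and vice versa.
This gives x = 100 − 0.66y and y = 100 − 0.66x, where x and y are each side's share when it proposes.
Hence (1 − 0.66·0.66)x = 100(1 − 0.66), i.e. 0.5644·x = 34.
x ≈ 60.2410; the home team's share is 100 − x ≈ 39.7590.

39.76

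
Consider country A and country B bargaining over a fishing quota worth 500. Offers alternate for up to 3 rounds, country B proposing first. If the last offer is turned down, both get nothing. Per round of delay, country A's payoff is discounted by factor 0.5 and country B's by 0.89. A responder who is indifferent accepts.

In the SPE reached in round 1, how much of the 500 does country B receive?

472.5

Round 3 (country B proposes): rejection yields 0 for country A; country B offers 0 and keeps 500.
Round 2 (country A proposes): country B can get 500 next round, worth 0.89 × 500 = 445 now, so country A offers 445, keeping 55.
Round 1 (country B proposes): country A can get 55 next round, worth 0.5 × 55 = 27.5 now; country B offers that and keeps 472.5.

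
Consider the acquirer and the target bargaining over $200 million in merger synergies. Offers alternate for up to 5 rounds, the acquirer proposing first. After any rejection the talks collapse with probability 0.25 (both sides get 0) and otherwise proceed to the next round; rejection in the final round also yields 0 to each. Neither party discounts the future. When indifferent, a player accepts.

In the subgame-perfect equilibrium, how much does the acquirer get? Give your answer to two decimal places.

141.41

Round 5 (the acquirer proposes): rejection yields 0 for the target; the acquirer offers 0 and keeps 200.
Round 4 (the target proposes): rejecting gives the acquirer an expected 0.75 × 200 = 150. The target offers 150 and keeps 200 − 150 = 50.
Round 3 (the acquirer proposes): rejecting gives the target an expected 0.75 × 50 = 37.5; the acquirer offers that and keeps 162.5.
Round 2 (the target proposes): rejecting gives the acquirer an expected 0.75 × 162.5 = 121.875; the target offers that and keeps 78.125.
Round 1 (the acquirer proposes): rejecting gives the target an expected 0.75 × 78.125 = 58.59375. The acquirer offers 58.59375 and keeps 200 − 58.59375 = 141.40625.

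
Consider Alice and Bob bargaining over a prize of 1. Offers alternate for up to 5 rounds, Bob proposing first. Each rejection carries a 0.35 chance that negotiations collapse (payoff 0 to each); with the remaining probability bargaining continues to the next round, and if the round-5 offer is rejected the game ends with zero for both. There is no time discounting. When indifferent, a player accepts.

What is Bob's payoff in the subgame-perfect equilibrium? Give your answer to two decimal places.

By backward induction:
Round 5 (Bob proposes): rejection yields 0 for Alice; Bob offers 0 and keeps 1.
Round 4 (Alice proposes): rejecting gives Bob an expected 0.65 × 1 = 0.65. Alice offers 0.65 and keeps 1 − 0.65 = 0.35.
Round 3 (Bob proposes): rejecting gives Alice an expected 0.65 × 0.35 = 0.2275. Bob offers 0.2275 and keeps 1 − 0.2275 = 0.7725.
Round 2 (Alice proposes): rejecting gives Bob an expected 0.65 × 0.7725 = 0.502125; Alice offers that and keeps 0.497875.
Round 1 (Bob proposes): rejecting gives Alice an expected 0.65 × 0.497875 = 0.32361875; Bob offers that and keeps 0.67638125.

0.68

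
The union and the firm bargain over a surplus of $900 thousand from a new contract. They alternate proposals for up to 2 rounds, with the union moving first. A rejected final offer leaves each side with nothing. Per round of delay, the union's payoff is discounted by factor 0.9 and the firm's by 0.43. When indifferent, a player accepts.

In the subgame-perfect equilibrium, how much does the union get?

513

Round 2 (the firm proposes): the union will accept anything ≥ 0, so the firm offers 0 and keeps 900.
Round 1 (the union proposes): the firm can get 900 next round, worth 0.43 × 900 = 387 now, so the union offers 387, keeping 513.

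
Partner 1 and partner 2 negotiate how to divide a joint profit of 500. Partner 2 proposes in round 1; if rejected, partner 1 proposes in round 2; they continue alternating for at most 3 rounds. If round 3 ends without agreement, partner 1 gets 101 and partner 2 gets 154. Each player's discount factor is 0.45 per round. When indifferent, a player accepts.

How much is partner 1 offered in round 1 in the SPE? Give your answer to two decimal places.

Round 3 (partner 2 proposes): partner 1 gets 101 if talks fail, so partner 2 offers 101 and keeps 399.
Round 2 (partner 1 proposes): partner 2 can get 399 next round, worth 0.45 × 399 = 179.55 now; partner 1 offers that and keeps 320.45.
Round 1 (partner 2 proposes): partner 1 can get 320.45 next round, worth 0.45 × 320.45 = 144.2025 now. Partner 2 offers 144.2025 and keeps 500 − 144.2025 = 355.7975.

144.20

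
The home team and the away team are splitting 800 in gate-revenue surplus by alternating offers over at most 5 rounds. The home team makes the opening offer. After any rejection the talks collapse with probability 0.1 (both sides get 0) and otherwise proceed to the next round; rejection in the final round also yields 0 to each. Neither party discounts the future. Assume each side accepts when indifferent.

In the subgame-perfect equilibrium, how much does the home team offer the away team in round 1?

130.32

By backward induction:
Round 5 (the home team proposes): rejection yields 0 for the away team; the home team offers 0 and keeps 800.
Round 4 (the away team proposes): rejecting gives the home team an expected 0.9 × 800 = 720; the away team offers that and keeps 80.
Round 3 (the home team proposes): rejecting gives the away team an expected 0.9 × 80 = 72, so the home team offers 72, keeping 728.
Round 2 (the away team proposes): rejecting gives the home team an expected 0.9 × 728 = 655.2. The away team offers 655.2 and keeps 800 − 655.2 = 144.8.
Round 1 (the home team proposes): rejecting gives the away team an expected 0.9 × 144.8 = 130.32, so the home team offers 130.32, keeping 669.68.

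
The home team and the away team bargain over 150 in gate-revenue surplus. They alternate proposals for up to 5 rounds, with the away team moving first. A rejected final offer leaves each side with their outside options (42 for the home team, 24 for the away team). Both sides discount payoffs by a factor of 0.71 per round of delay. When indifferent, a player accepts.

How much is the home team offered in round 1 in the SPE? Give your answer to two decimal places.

Round 5 (the away team proposes): the home team gets 42 if talks fail, so the away team offers 42 and keeps 108.
Round 4 (the home team proposes): the away team can get 108 next round, worth 0.71 × 108 = 76.68 now; the home team offers that and keeps 73.32.
Round 3 (the away team proposes): the home team can get 73.32 next round, worth 0.71 × 73.32 = 52.0572 now; the away team offers that and keeps 97.9428.
Round 2 (the home team proposes): the away team can get 97.9428 next round, worth 0.71 × 97.9428 = 69.539388 now; the home team offers that and keeps 80.460612.
Round 1 (the away team proposes): the home team can get 80.460612 next round, worth 0.71 × 80.460612 = 57.12703452 now; the away team offers that and keeps 92.87296548.

57.13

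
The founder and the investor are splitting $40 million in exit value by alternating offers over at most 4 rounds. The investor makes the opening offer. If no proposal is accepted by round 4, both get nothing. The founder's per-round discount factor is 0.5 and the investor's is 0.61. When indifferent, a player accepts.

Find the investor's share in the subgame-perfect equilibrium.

Solve by backward induction from round 4.
Round 4 (the founder proposes): the investor will accept anything ≥ 0, so the founder offers 0 and keeps 40.
Round 3 (the investor proposes): the founder can get 40 next round, worth 0.5 × 40 = 20 now. The investor offers 20 and keeps 40 − 20 = 20.
Round 2 (the founder proposes): the investor can get 20 next round, worth 0.61 × 20 = 12.2 now, so the founder offers 12.2, keeping 27.8.
Round 1 (the investor proposes): the founder can get 27.8 next round, worth 0.5 × 27.8 = 13.9 now, so the investor offers 13.9, keeping 26.1.

26.1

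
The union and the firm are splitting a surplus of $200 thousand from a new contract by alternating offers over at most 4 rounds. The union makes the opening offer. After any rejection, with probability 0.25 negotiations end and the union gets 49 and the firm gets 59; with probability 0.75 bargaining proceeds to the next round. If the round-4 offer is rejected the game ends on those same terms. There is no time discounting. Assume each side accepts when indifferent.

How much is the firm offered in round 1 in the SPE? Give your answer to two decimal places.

115.06

By backward induction:
Round 4 (the firm proposes): the union gets 49 if talks fail, so the firm offers 49 and keeps 151.
Round 3 (the union proposes): rejecting gives the firm an expected 0.75 × 151 + 0.25 × 59 = 128; the union offers that and keeps 72.
Round 2 (the firm proposes): rejecting gives the union an expected 0.75 × 72 + 0.25 × 49 = 66.25; the firm offers that and keeps 133.75.
Round 1 (the union proposes): rejecting gives the firm an expected 0.75 × 133.75 + 0.25 × 59 = 115.0625, so the union offers 115.0625, keeping 84.9375.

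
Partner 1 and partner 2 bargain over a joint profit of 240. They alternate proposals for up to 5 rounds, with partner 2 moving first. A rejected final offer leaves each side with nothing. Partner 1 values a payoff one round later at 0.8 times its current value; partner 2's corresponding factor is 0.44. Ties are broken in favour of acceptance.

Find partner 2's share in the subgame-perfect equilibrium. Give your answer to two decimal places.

Round 5 (partner 2 proposes): rejection yields 0 for partner 1; partner 2 offers 0 and keeps 240.
Round 4 (partner 1 proposes): partner 2 can get 240 next round, worth 0.44 × 240 = 105.6 now, so partner 1 offers 105.6, keeping 134.4.
Round 3 (partner 2 proposes): partner 1 can get 134.4 next round, worth 0.8 × 134.4 = 107.52 now; partner 2 offers that and keeps 132.48.
Round 2 (partner 1 proposes): partner 2 can get 132.48 next round, worth 0.44 × 132.48 = 58.2912 now. Partner 1 offers 58.2912 and keeps 240 − 58.2912 = 181.7088.
Round 1 (partner 2 proposes): partner 1 can get 181.7088 next round, worth 0.8 × 181.7088 = 145.36704 now; partner 2 offers that and keeps 94.63296.

94.63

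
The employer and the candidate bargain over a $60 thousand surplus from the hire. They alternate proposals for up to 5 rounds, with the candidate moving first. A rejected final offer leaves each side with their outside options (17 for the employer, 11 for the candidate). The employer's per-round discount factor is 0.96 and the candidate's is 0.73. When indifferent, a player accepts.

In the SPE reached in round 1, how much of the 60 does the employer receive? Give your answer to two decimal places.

Round 5 (the candidate proposes): the employer gets 17 if talks fail, so the candidate offers 17 and keeps 43.
Round 4 (the employer proposes): the candidate can get 43 next round, worth 0.73 × 43 = 31.39 now, so the employer offers 31.39, keeping 28.61.
Round 3 (the candidate proposes): the employer can get 28.61 next round, worth 0.96 × 28.61 = 27.4656 now. The candidate offers 27.4656 and keeps 60 − 27.4656 = 32.5344.
Round 2 (the employer proposes): the candidate can get 32.5344 next round, worth 0.73 × 32.5344 = 23.750112 now. The employer offers 23.750112 and keeps 60 − 23.750112 = 36.249888.
Round 1 (the candidate proposes): the employer can get 36.249888 next round, worth 0.96 × 36.249888 = 34.79989248 now. The candidate offers 34.79989248 and keeps 60 − 34.79989248 = 25.20010752.

34.80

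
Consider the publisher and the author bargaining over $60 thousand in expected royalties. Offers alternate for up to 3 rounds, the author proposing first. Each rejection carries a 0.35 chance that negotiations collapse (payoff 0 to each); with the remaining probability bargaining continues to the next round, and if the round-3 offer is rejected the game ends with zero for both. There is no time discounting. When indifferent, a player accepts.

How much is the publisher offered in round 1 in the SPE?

Round 3 (the author proposes): the publisher will accept anything ≥ 0, so the author offers 0 and keeps 60.
Round 2 (the publisher proposes): rejecting gives the author an expected 0.65 × 60 = 39, so the publisher offers 39, keeping 21.
Round 1 (the author proposes): rejecting gives the publisher an expected 0.65 × 21 = 13.65; the author offers that and keeps 46.35.

13.65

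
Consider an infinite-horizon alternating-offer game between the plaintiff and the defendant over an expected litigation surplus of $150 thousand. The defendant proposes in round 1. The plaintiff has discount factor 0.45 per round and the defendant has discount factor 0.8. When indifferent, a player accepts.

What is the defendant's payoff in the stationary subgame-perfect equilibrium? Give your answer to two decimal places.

128.91

In a stationary SPE each proposer offers the other exactly their discounted continuation value.
If the defendant keeps x when proposing and the plaintiff keeps y when proposing, then x = 150 − 0.45y and y = 150 − 0.8x.
Solving: x = 150(1 − 0.45) / (1 − 0.8·0.45) = 82.5 / 0.64 ≈ 128.9063.
The plaintiff gets 150 − 128.9063 ≈ 21.0938.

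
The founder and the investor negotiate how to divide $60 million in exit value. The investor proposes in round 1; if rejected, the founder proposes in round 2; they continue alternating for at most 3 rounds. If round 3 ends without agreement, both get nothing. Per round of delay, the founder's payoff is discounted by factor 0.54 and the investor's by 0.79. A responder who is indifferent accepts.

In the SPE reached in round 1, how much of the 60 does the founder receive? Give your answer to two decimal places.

6.80

Round 3 (the investor proposes): the founder will accept anything ≥ 0, so the investor offers 0 and keeps 60.
Round 2 (the founder proposes): the investor can get 60 next round, worth 0.79 × 60 = 47.4 now; the founder offers that and keeps 12.6.
Round 1 (the investor proposes): the founder can get 12.6 next round, worth 0.54 × 12.6 = 6.804 now; the investor offers that and keeps 53.196.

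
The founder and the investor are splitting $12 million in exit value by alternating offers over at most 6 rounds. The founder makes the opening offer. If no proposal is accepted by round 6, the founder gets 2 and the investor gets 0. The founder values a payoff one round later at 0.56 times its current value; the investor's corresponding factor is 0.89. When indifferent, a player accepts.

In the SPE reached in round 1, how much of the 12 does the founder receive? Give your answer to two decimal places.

Solve by backward induction from round 6.
Round 6 (the investor proposes): the founder gets 2 if talks fail, so the investor offers 2 and keeps 10.
Round 5 (the founder proposes): the investor can get 10 next round, worth 0.89 × 10 = 8.9 now. The founder offers 8.9 and keeps 12 − 8.9 = 3.1.
Round 4 (the investor proposes): the founder can get 3.1 next round, worth 0.56 × 3.1 = 1.736 now, so the investor offers 1.736, keeping 10.264.
Round 3 (the founder proposes): the investor can get 10.264 next round, worth 0.89 × 10.264 = 9.13496 now; the founder offers that and keeps 2.86504.
Round 2 (the investor proposes): the founder can get 2.86504 next round, worth 0.56 × 2.86504 = 1.6044224 now. The investor offers 1.6044224 and keeps 12 − 1.6044224 = 10.3955776.
Round 1 (the founder proposes): the investor can get 10.3955776 next round, worth 0.89 × 10.3955776 = 9.252064064 now. The founder offers 9.252064064 and keeps 12 − 9.252064064 = 2.747935936.

2.75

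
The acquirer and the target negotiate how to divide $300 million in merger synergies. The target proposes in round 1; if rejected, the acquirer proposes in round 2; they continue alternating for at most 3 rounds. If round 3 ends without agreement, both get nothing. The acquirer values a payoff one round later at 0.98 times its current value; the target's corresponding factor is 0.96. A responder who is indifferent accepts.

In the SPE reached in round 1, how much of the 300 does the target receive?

288.24

Work backward from the last round.
Round 3 (the target proposes): rejection yields 0 for the acquirer; the target offers 0 and keeps 300.
Round 2 (the acquirer proposes): the target can get 300 next round, worth 0.96 × 300 = 288 now, so the acquirer offers 288, keeping 12.
Round 1 (the target proposes): the acquirer can get 12 next round, worth 0.98 × 12 = 11.76 now, so the target offers 11.76, keeping 288.24.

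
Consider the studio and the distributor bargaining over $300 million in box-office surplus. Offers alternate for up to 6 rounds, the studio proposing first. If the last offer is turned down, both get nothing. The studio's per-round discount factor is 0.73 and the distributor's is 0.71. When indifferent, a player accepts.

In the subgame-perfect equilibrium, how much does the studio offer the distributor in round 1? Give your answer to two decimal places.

144.54

Work backward from the last round.
Round 6 (the distributor proposes): rejection yields 0 for the studio; the distributor offers 0 and keeps 300.
Round 5 (the studio proposes): the distributor can get 300 next round, worth 0.71 × 300 = 213 now, so the studio offers 213, keeping 87.
Round 4 (the distributor proposes): the studio can get 87 next round, worth 0.73 × 87 = 63.51 now; the distributor offers that and keeps 236.49.
Round 3 (the studio proposes): the distributor can get 236.49 next round, worth 0.71 × 236.49 = 167.9079 now, so the studio offers 167.9079, keeping 132.0921.
Round 2 (the distributor proposes): the studio can get 132.0921 next round, worth 0.73 × 132.0921 = 96.427233 now, so the distributor offers 96.427233, keeping 203.572767.
Round 1 (the studio proposes): the distributor can get 203.572767 next round, worth 0.71 × 203.572767 = 144.53666457 now; the studio offers that and keeps 155.46333543.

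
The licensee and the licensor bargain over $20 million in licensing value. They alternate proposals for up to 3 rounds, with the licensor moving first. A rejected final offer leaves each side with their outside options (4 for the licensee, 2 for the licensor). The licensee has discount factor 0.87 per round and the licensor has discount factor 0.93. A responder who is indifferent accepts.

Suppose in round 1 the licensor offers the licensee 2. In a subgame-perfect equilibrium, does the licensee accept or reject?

Round 3 (the licensor proposes): the licensee gets 4 if talks fail, so the licensor offers 4 and keeps 16.
Round 2 (the licensee proposes): the licensor can get 16 next round, worth 0.93 × 16 = 14.88 now; the licensee offers that and keeps 5.12.
So by rejecting in round 1, the licensee gets 5.12 next round, worth 0.87 × 5.12 = 4.4544 now.
Offer 2 < 4.4544, so the licensee rejects.

Reject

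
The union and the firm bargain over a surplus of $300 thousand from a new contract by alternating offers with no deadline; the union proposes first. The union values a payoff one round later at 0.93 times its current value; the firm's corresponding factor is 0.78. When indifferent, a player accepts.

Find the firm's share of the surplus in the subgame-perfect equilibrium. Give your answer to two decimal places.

In a stationary SPE each proposer offers the other exactly their discounted continuation value.
If the union keeps x when proposing and the firm keeps y when proposing, then x = 300 − 0.78y and y = 300 − 0.93x.
Solving: x = 300(1 − 0.78) / (1 − 0.93·0.78) = 66 / 0.2746 ≈ 240.3496.
The firm gets 300 − 240.3496 ≈ 59.6504.

59.65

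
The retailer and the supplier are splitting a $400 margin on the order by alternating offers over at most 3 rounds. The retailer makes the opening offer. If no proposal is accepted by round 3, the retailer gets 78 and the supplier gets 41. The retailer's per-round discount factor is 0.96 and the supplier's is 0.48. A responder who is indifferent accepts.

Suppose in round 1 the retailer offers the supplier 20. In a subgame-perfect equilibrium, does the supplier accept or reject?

Reject

Work out the supplier's continuation value if the offer is rejected.
Round 3 (the retailer proposes): the supplier gets 41 if talks fail, so the retailer offers 41 and keeps 359.
Round 2 (the supplier proposes): the retailer can get 359 next round, worth 0.96 × 359 = 344.64 now; the supplier offers that and keeps 55.36.
So by rejecting in round 1, the supplier gets 55.36 next round, worth 0.48 × 55.36 = 26.5728 now.
Offer 20 < 26.5728, so the supplier rejects.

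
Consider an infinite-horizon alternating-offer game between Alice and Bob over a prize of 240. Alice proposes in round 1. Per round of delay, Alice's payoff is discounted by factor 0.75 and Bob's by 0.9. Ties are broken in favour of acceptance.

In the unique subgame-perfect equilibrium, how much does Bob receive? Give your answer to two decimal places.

In a stationary SPE each proposer offers the other exactly their discounted continuation value.
If Alice keeps x when proposing and Bob keeps y when proposing, then x = 240 − 0.9y and y = 240 − 0.75x.
Solving: x = 240(1 − 0.9) / (1 − 0.75·0.9) = 24 / 0.325 ≈ 73.8462.
Bob gets 240 − 73.8462 ≈ 166.1538.

166.15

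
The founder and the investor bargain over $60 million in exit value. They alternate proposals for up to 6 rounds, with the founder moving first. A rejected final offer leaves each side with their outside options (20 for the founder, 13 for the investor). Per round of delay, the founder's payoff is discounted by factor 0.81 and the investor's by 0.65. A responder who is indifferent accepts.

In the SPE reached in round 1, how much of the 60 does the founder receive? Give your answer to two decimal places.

By backward induction:
Round 6 (the investor proposes): the founder gets 20 if talks fail, so the investor offers 20 and keeps 40.
Round 5 (the founder proposes): the investor can get 40 next round, worth 0.65 × 40 = 26 now; the founder offers that and keeps 34.
Round 4 (the investor proposes): the founder can get 34 next round, worth 0.81 × 34 = 27.54 now. The investor offers 27.54 and keeps 60 − 27.54 = 32.46.
Round 3 (the founder proposes): the investor can get 32.46 next round, worth 0.65 × 32.46 = 21.099 now, so the founder offers 21.099, keeping 38.901.
Round 2 (the investor proposes): the founder can get 38.901 next round, worth 0.81 × 38.901 = 31.50981 now; the investor offers that and keeps 28.49019.
Round 1 (the founder proposes): the investor can get 28.49019 next round, worth 0.65 × 28.49019 = 18.5186235 now, so the founder offers 18.5186235, keeping 41.4813765.

41.48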